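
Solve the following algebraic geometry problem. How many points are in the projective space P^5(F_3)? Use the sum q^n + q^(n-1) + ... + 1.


P^5(F_3) has (q^(n+1) - 1)/(q - 1) points.
= 3^5 + 3^4 + 3^3 + 3^2 + 3^1 + 3^0
= 243 + 81 + 27 + 9 + 3 + 1
= 364

364


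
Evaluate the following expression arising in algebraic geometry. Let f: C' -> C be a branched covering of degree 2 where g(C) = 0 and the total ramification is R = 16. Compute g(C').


Riemann-Hurwitz formula: 2g' - 2 = d(2g - 2) + R
Given: d = 2, g = 0, R = 16
2g' - 2 = 2*(2*0 - 2) + 16
2g' - 2 = 2*(-2) + 16
2g' - 2 = -4 + 16 = 12
2g' = 14
g' = 7

7


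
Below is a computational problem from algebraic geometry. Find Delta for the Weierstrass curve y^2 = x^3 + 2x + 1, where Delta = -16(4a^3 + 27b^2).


Compute each component:
4a^3 = 4*2^3 = 4*8 = 32
27b^2 = 27*1^2 = 27*1 = 27
4a^3 + 27b^2 = 32 + 27 = 59
Delta = -16*59 = -944

-944


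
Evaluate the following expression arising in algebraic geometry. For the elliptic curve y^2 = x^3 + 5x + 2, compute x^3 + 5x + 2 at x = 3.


Compute x^3 + 5x + 2 at x = 3:
x^3 = 3^3 = 27
5*x = 5*3 = 15
Sum: 27 + 15 + 2 = 44

44


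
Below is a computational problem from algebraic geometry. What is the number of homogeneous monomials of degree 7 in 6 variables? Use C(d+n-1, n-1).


The number of degree-7 monomials in 6 variables is C(d+n-1, n-1).
= C(7+6-1, 6-1) = C(12, 5)
= 792

792


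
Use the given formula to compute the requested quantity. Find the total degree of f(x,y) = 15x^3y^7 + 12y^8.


Examine each term for its total degree (sum of exponents).
  Term '15x^3y^7' has total degree 3+7 = 10.
  Term '12y^8' has total degree 0+8 = 8.
The maximum total degree among all terms is 10.

10


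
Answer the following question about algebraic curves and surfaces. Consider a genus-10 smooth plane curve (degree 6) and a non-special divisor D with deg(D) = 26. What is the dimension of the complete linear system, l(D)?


First, compute the genus of a smooth plane curve of degree 6:
g = (d-1)(d-2)/2 = (6-1)(6-2)/2 = 10
For a non-special divisor D (i.e., h^1(D) = 0), Riemann-Roch gives:
l(D) = deg(D) - g + 1
Since deg(D) = 26 >= 2g - 1 = 19, D is non-special.
l(D) = 26 - 10 + 1 = 17

17


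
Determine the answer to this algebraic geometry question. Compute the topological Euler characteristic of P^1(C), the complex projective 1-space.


The complex projective space P^1 has one cell in each even real dimension 0, 2, ..., 2.
The cohomology groups are H^{2k}(P^1) = Z for k = 0,...,1, and 0 otherwise.
Euler characteristic = sum of Betti numbers = 1 per even-dimensional cohomology group.
chi(P^1) = 1 + 1 = 2

2


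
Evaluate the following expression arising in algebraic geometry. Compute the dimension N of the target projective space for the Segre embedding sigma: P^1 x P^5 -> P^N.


The Segre embedding maps P^m x P^n into P^N via
all products of coordinates from each factor.
N = (m+1)(n+1) - 1
N = (1+1)(5+1) - 1
N = 2*6 - 1
N = 12 - 1 = 11

11


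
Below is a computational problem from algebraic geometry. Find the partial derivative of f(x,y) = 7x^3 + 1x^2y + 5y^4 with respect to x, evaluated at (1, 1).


df/dx = 3*7*x^2 + 2*1*x^1*y
At (1,1): 3*7*1^2 + 2*1*1^1*1
= 21 + 2
= 23

23


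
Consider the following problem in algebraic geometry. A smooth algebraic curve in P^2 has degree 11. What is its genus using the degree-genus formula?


Using the genus formula for smooth plane curves:
g = (d-1)(d-2)/2
g = (11-1)(11-2)/2
g = 10*9/2
g = 90/2 = 45

45


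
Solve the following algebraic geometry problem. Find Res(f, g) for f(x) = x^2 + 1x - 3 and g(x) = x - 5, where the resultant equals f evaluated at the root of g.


For Res(f, x - c), we evaluate f at x = c.
f(5) = 5^2 + 1*5 - 3
= 25 + 5 - 3
= 30 - 3 = 27
Res(f, g) = 27

27


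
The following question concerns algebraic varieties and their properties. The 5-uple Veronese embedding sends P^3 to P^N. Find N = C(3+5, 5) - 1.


The Veronese embedding v_d: P^n -> P^N maps each point to all
degree-d monomials in n+1 homogeneous coordinates.
N = C(n+d, d) - 1
N = C(3+5, 5) - 1
N = C(8, 5) - 1
C(8, 5) = 56
N = 56 - 1 = 55

55


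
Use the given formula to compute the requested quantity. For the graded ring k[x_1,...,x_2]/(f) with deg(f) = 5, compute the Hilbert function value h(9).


For R = k[x_1,...,x_n]/(f) with f homogeneous of degree e:
The Hilbert series is (1 - t^e)/(1 - t)^n.
So h(d) = C(d+n-1, n-1) - C(d-e+n-1, n-1) for d >= e.
With n=2, e=5, d=9:
C(9+2-1, 2-1) = C(10, 1) = 10
C(9-5+2-1, 2-1) = C(5, 1) = 5
h(9) = 10 - 5 = 5

5


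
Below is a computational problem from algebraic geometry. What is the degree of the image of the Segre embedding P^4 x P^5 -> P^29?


The degree of the Segre variety P^4 x P^5 is C(m+n, m).
= C(9, 4)
= 126

126


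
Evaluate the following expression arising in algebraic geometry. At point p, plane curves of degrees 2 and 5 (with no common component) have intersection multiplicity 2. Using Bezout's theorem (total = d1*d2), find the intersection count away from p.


By Bezout's theorem, the total intersection number is d1 * d2.
Total = 2 * 5 = 10
Intersection multiplicity at p = 2
Remaining intersections = 10 - 2 = 8

8


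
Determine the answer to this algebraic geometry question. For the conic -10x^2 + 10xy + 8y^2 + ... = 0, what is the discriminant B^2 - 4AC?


The discriminant of a conic Ax^2 + Bxy + Cy^2 + ... = 0 is B^2 - 4AC.
B^2 = 10^2 = 100
4AC = 4*(-10)*8 = -320
Discriminant = 100 + 320 = 420

420


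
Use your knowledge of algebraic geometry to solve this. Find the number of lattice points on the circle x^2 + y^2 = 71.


Systematically check integer values of x where x^2 <= 71.
For each valid x, check if 71 - x^2 is a perfect square.
Total integer solutions found: 0

0


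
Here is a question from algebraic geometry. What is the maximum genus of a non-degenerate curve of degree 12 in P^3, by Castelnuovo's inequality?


Castelnuovo's bound: write d - 1 = m(r-1) + epsilon with 0 <= epsilon < r-1.
d - 1 = 12 - 1 = 11
r - 1 = 3 - 1 = 2
11 = 5*2 + 1, so m = 5, epsilon = 1
pi(d, r) = m(m-1)(r-1)/2 + m*epsilon
= 5*4*2/2 + 5*1
= 40/2 + 5
= 20 + 5 = 25

25


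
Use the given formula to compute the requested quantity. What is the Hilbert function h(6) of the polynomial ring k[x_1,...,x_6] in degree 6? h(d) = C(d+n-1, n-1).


The Hilbert function for the polynomial ring in 6 variables is:
h(d) = C(d+n-1, n-1)
h(6) = C(6+6-1, 6-1) = C(11, 5)
= 11! / (5! * 6!)
= 462

462


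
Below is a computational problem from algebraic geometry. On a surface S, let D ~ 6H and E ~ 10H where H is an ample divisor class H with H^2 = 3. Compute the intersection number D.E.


Using bilinearity of the intersection pairing on a surface S:
(aH).(bH) = ab * (H.H)
We have H^2 = 3.
D.E = (6H).(10H) = 6*10*3
= 60*3
= 180

180


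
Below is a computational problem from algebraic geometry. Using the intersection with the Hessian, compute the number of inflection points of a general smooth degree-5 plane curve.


For a general smooth plane curve C of degree d, the inflection points are
the intersection of C with its Hessian curve, which has degree 3(d-2).
By Bezout, the total intersection number is d * 3(d-2) = 5 * 9 = 45.
For a general curve every flex is ordinary, so each contributes
multiplicity 1 to C·Hess(C), and the number of distinct inflection
points is 3d(d-2).
Inflection points = 3*5*(5-2) = 3*5*3 = 45

45


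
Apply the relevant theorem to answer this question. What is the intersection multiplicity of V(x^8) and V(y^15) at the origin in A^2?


The intersection multiplicity of V(x^a) and V(y^b) at the origin is:
I(O; V(x^8), V(y^15)) = dim_k(k[x,y]/(x^8, y^15))
A basis for k[x,y]/(x^8, y^15) is the set of monomials x^i * y^j
where 0 <= i < 8 and 0 <= j < 15.
The number of such monomials is 8 * 15 = 120

120


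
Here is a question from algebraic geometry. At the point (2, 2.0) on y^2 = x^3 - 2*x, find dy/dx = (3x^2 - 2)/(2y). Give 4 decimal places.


Using implicit differentiation of y^2 = x^3 - 2*x:
2y * dy/dx = 3x^2 - 2
dy/dx = (3x^2 - 2)/(2y)
Numerator: 3*2^2 - 2 = 10
Denominator: 2*2.0 = 4.0
dy/dx = 10/4.0 = 2.5000

2.5000


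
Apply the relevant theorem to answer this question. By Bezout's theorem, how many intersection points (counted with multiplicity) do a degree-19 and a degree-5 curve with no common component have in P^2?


Bezout's theorem states the intersection count equals the product of degrees.
Intersection count = 19 * 5 = 95

95


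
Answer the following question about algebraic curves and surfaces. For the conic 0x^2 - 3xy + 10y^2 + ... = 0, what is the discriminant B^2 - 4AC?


The discriminant of a conic Ax^2 + Bxy + Cy^2 + ... = 0 is B^2 - 4AC.
B^2 = (-3)^2 = 9
4AC = 4*0*10 = 0
Discriminant = 9 + 0 = 9

9


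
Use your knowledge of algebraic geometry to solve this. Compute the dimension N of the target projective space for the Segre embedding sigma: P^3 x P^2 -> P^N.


The Segre embedding maps P^m x P^n into P^N via
all products of coordinates from each factor.
N = (m+1)(n+1) - 1
N = (3+1)(2+1) - 1
N = 4*3 - 1
N = 12 - 1 = 11

11


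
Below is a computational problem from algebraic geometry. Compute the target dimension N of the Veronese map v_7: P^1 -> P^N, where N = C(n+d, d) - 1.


The Veronese embedding v_d: P^n -> P^N maps each point to all
degree-d monomials in n+1 homogeneous coordinates.
N = C(n+d, d) - 1
N = C(1+7, 7) - 1
N = C(8, 7) - 1
C(8, 7) = 8
N = 8 - 1 = 7

7


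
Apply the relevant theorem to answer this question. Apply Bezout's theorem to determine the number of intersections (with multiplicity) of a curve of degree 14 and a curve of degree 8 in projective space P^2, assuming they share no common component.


Bezout's theorem states the intersection count equals the product of degrees.
Intersection count = 14 * 8 = 112

112


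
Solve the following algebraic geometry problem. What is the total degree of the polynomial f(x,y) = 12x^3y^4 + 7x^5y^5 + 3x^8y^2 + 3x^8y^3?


Examine each term for its total degree (sum of exponents).
  Term '12x^3y^4' has total degree 3+4 = 7.
  Term '7x^5y^5' has total degree 5+5 = 10.
  Term '3x^8y^2' has total degree 8+2 = 10.
  Term '3x^8y^3' has total degree 8+3 = 11.
The maximum total degree among all terms is 11.

11


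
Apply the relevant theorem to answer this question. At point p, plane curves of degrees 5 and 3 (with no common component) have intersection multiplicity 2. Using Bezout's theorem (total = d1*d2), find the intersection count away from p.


By Bezout's theorem, the total intersection number is d1 * d2.
Total = 5 * 3 = 15
Intersection multiplicity at p = 2
Remaining intersections = 15 - 2 = 13

13


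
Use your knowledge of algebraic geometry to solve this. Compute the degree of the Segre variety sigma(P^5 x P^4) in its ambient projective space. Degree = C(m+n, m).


The degree of the Segre variety P^5 x P^4 is C(m+n, m).
= C(9, 5)
= 126

126


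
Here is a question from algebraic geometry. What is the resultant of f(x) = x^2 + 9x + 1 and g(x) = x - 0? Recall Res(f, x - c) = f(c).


For Res(f, x - c), we evaluate f at x = c.
f(0) = 0^2 + 9*0 + 1
= 0 + 0 + 1
= 0 + 1 = 1
Res(f, g) = 1

1


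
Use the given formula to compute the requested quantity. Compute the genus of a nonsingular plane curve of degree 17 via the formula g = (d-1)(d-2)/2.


Using the genus formula for smooth plane curves:
g = (d-1)(d-2)/2
g = (17-1)(17-2)/2
g = 16*15/2
g = 240/2 = 120

120


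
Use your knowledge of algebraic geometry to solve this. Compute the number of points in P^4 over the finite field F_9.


P^4(F_9) has (q^(n+1) - 1)/(q - 1) points.
= 9^4 + 9^3 + 9^2 + 9^1 + 9^0
= 6561 + 729 + 81 + 9 + 1
= 7381

7381


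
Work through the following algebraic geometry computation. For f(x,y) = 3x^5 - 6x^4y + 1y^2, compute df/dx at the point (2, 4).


df/dx = 5*3*x^4 + 4*(-6)*x^3*y
At (2,4): 5*3*2^4 + 4*(-6)*2^3*4
= 240 - 768
= -528

-528


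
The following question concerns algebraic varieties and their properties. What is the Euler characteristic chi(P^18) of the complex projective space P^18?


The complex projective space P^18 has one cell in each even real dimension 0, 2, ..., 36.
The cohomology groups are H^{2k}(P^18) = Z for k = 0,...,18, and 0 otherwise.
Euler characteristic = sum of Betti numbers = 1 per even-dimensional cohomology group.
chi(P^18) = 18 + 1 = 19

19


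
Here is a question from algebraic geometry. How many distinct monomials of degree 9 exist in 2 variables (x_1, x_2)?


The number of degree-9 monomials in 2 variables is C(d+n-1, n-1).
= C(9+2-1, 2-1) = C(10, 1)
= 10

10


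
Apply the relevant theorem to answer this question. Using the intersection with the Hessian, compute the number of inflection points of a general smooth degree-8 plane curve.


For a general smooth plane curve C of degree d, the inflection points are
the intersection of C with its Hessian curve, which has degree 3(d-2).
By Bezout, the total intersection number is d * 3(d-2) = 8 * 18 = 144.
For a general curve every flex is ordinary, so each contributes
multiplicity 1 to C·Hess(C), and the number of distinct inflection
points is 3d(d-2).
Inflection points = 3*8*(8-2) = 3*8*6 = 144

144


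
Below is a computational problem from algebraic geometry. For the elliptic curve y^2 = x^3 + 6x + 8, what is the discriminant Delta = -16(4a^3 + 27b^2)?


Compute each component:
4a^3 = 4*6^3 = 4*216 = 864
27b^2 = 27*8^2 = 27*64 = 1728
4a^3 + 27b^2 = 864 + 1728 = 2592
Delta = -16*2592 = -41472

-41472


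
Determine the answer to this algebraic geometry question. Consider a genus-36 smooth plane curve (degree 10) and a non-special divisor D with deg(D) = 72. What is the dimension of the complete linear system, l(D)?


First, compute the genus of a smooth plane curve of degree 10:
g = (d-1)(d-2)/2 = (10-1)(10-2)/2 = 36
For a non-special divisor D (i.e., h^1(D) = 0), Riemann-Roch gives:
l(D) = deg(D) - g + 1
Since deg(D) = 72 >= 2g - 1 = 71, D is non-special.
l(D) = 72 - 36 + 1 = 37

37


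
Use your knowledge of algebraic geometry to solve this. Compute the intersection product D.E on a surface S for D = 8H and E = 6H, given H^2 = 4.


Using bilinearity of the intersection pairing on a surface S:
(aH).(bH) = ab * (H.H)
We have H^2 = 4.
D.E = (8H).(6H) = 8*6*4
= 48*4
= 192

192


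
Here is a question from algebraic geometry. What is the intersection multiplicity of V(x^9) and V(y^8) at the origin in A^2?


The intersection multiplicity of V(x^a) and V(y^b) at the origin is:
I(O; V(x^9), V(y^8)) = dim_k(k[x,y]/(x^9, y^8))
A basis for k[x,y]/(x^9, y^8) is the set of monomials x^i * y^j
where 0 <= i < 9 and 0 <= j < 8.
The number of such monomials is 9 * 8 = 72

72


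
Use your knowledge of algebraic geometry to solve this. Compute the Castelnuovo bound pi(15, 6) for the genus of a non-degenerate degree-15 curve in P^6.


Castelnuovo's bound: write d - 1 = m(r-1) + epsilon with 0 <= epsilon < r-1.
d - 1 = 15 - 1 = 14
r - 1 = 6 - 1 = 5
14 = 2*5 + 4, so m = 2, epsilon = 4
pi(d, r) = m(m-1)(r-1)/2 + m*epsilon
= 2*1*5/2 + 2*4
= 10/2 + 8
= 5 + 8 = 13

13


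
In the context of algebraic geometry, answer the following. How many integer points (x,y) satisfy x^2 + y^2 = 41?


Systematically check integer values of x where x^2 <= 41.
For each valid x, check if 41 - x^2 is a perfect square.
x=4: 41 - 16 = 25, sqrt = 5 (valid)
x=5: 41 - 25 = 16, sqrt = 4 (valid)
Total integer solutions found: 8

8


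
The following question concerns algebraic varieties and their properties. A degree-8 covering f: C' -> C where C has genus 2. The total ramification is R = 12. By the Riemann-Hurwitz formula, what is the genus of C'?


Riemann-Hurwitz formula: 2g' - 2 = d(2g - 2) + R
Given: d = 8, g = 2, R = 12
2g' - 2 = 8*(2*2 - 2) + 12
2g' - 2 = 8*2 + 12
2g' - 2 = 16 + 12 = 28
2g' = 30
g' = 15

15


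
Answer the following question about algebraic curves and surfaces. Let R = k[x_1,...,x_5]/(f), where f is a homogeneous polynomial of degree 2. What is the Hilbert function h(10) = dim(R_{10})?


For R = k[x_1,...,x_n]/(f) with f homogeneous of degree e:
The Hilbert series is (1 - t^e)/(1 - t)^n.
So h(d) = C(d+n-1, n-1) - C(d-e+n-1, n-1) for d >= e.
With n=5, e=2, d=10:
C(10+5-1, 5-1) = C(14, 4) = 1001
C(10-2+5-1, 5-1) = C(12, 4) = 495
h(10) = 1001 - 495 = 506

506


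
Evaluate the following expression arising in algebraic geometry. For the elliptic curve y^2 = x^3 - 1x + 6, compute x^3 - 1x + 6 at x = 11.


Compute x^3 - 1x + 6 at x = 11:
x^3 = 11^3 = 1331
(-1)*x = (-1)*11 = -11
Sum: 1331 - 11 + 6 = 1326

1326


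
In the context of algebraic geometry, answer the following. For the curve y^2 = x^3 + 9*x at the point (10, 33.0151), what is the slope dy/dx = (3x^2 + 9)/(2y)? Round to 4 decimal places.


Using implicit differentiation of y^2 = x^3 + 9*x:
2y * dy/dx = 3x^2 + 9
dy/dx = (3x^2 + 9)/(2y)
Numerator: 3*10^2 + 9 = 309
Denominator: 2*33.0151 = 66.0302
dy/dx = 309/66.0302 = 4.6797

4.6797


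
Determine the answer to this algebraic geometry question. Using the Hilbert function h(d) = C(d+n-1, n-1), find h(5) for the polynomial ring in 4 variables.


The Hilbert function for the polynomial ring in 4 variables is:
h(d) = C(d+n-1, n-1)
h(5) = C(5+4-1, 4-1) = C(8, 3)
= 8! / (3! * 5!)
= 56

56


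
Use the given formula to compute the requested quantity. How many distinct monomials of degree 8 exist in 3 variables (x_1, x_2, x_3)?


The number of degree-8 monomials in 3 variables is C(d+n-1, n-1).
= C(8+3-1, 3-1) = C(10, 2)
= 45

45


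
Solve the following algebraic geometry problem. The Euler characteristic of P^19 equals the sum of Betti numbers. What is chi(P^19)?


The complex projective space P^19 has one cell in each even real dimension 0, 2, ..., 38.
The cohomology groups are H^{2k}(P^19) = Z for k = 0,...,19, and 0 otherwise.
Euler characteristic = sum of Betti numbers = 1 per even-dimensional cohomology group.
chi(P^19) = 19 + 1 = 20

20


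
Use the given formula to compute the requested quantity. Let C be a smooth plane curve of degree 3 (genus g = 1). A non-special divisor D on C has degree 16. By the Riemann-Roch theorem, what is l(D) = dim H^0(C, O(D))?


First, compute the genus of a smooth plane curve of degree 3:
g = (d-1)(d-2)/2 = (3-1)(3-2)/2 = 1
For a non-special divisor D (i.e., h^1(D) = 0), Riemann-Roch gives:
l(D) = deg(D) - g + 1
Since deg(D) = 16 >= 2g - 1 = 1, D is non-special.
l(D) = 16 - 1 + 1 = 16

16


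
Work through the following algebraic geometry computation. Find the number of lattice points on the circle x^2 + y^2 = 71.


Systematically check integer values of x where x^2 <= 71.
For each valid x, check if 71 - x^2 is a perfect square.
Total integer solutions found: 0

0


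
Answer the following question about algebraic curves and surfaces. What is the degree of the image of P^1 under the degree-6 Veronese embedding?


The Veronese variety v_6(P^1) has degree d^r.
d^r = 6^1 = 6

6


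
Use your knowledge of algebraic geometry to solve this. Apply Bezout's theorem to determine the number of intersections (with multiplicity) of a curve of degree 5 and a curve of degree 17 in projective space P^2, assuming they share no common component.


Bezout's theorem states the intersection count equals the product of degrees.
Intersection count = 5 * 17 = 85

85


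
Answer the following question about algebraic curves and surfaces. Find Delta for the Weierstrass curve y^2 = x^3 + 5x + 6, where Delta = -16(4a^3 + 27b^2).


Compute each component:
4a^3 = 4*5^3 = 4*125 = 500
27b^2 = 27*6^2 = 27*36 = 972
4a^3 + 27b^2 = 500 + 972 = 1472
Delta = -16*1472 = -23552

-23552


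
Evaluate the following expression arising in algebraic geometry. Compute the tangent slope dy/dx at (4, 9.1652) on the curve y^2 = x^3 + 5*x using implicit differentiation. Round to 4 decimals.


Using implicit differentiation of y^2 = x^3 + 5*x:
2y * dy/dx = 3x^2 + 5
dy/dx = (3x^2 + 5)/(2y)
Numerator: 3*4^2 + 5 = 53
Denominator: 2*9.1652 = 18.3304
dy/dx = 53/18.3304 = 2.8914

2.8914


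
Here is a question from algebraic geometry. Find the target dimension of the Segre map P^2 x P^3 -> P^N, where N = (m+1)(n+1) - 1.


The Segre embedding maps P^m x P^n into P^N via
all products of coordinates from each factor.
N = (m+1)(n+1) - 1
N = (2+1)(3+1) - 1
N = 3*4 - 1
N = 12 - 1 = 11

11


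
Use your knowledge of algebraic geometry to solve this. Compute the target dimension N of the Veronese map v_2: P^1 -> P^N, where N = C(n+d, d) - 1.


The Veronese embedding v_d: P^n -> P^N maps each point to all
degree-d monomials in n+1 homogeneous coordinates.
N = C(n+d, d) - 1
N = C(1+2, 2) - 1
N = C(3, 2) - 1
C(3, 2) = 3
N = 3 - 1 = 2

2


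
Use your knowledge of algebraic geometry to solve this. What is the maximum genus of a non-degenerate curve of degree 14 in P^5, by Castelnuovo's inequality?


Castelnuovo's bound: write d - 1 = m(r-1) + epsilon with 0 <= epsilon < r-1.
d - 1 = 14 - 1 = 13
r - 1 = 5 - 1 = 4
13 = 3*4 + 1, so m = 3, epsilon = 1
pi(d, r) = m(m-1)(r-1)/2 + m*epsilon
= 3*2*4/2 + 3*1
= 24/2 + 3
= 12 + 3 = 15

15


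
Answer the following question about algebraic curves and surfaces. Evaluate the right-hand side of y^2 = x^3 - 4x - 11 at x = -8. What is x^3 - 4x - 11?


Compute x^3 - 4x - 11 at x = -8:
x^3 = (-8)^3 = -512
(-4)*x = (-4)*(-8) = 32
Sum: -512 + 32 - 11 = -491

-491


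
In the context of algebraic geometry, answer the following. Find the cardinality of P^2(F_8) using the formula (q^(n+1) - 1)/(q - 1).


P^2(F_8) has (q^(n+1) - 1)/(q - 1) points.
= 8^2 + 8^1 + 8^0
= 64 + 8 + 1
= 73

73


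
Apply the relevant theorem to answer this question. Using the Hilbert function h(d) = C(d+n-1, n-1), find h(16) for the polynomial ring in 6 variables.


The Hilbert function for the polynomial ring in 6 variables is:
h(d) = C(d+n-1, n-1)
h(16) = C(16+6-1, 6-1) = C(21, 5)
= 21! / (5! * 16!)
= 20349

20349


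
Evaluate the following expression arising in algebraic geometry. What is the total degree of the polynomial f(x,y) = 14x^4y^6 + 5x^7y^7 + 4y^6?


Examine each term for its total degree (sum of exponents).
  Term '14x^4y^6' has total degree 4+6 = 10.
  Term '5x^7y^7' has total degree 7+7 = 14.
  Term '4y^6' has total degree 0+6 = 6.
The maximum total degree among all terms is 14.

14


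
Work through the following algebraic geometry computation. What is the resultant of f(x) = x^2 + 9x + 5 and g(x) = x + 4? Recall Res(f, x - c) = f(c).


For Res(f, x - c), we evaluate f at x = c.
f(-4) = (-4)^2 + 9*(-4) + 5
= 16 - 36 + 5
= -20 + 5 = -15
Res(f, g) = -15

-15


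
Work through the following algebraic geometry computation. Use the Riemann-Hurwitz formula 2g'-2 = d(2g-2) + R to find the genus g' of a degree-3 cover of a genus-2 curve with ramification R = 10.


Riemann-Hurwitz formula: 2g' - 2 = d(2g - 2) + R
Given: d = 3, g = 2, R = 10
2g' - 2 = 3*(2*2 - 2) + 10
2g' - 2 = 3*2 + 10
2g' - 2 = 6 + 10 = 16
2g' = 18
g' = 9

9


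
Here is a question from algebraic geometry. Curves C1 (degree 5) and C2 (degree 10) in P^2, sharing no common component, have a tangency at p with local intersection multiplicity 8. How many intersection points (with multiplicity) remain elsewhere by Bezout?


By Bezout's theorem, the total intersection number is d1 * d2.
Total = 5 * 10 = 50
Intersection multiplicity at p = 8
Remaining intersections = 50 - 8 = 42

42


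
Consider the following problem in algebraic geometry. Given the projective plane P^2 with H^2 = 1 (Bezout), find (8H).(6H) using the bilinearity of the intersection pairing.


Using bilinearity of the intersection pairing on the projective plane P^2:
(aH).(bH) = ab * (H.H)
We have H^2 = 1 (Bezout).
D.E = (8H).(6H) = 8*6*1
= 48*1
= 48

48


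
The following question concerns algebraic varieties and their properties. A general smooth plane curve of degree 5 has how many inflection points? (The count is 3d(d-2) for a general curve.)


For a general smooth plane curve C of degree d, the inflection points are
the intersection of C with its Hessian curve, which has degree 3(d-2).
By Bezout, the total intersection number is d * 3(d-2) = 5 * 9 = 45.
For a general curve every flex is ordinary, so each contributes
multiplicity 1 to C·Hess(C), and the number of distinct inflection
points is 3d(d-2).
Inflection points = 3*5*(5-2) = 3*5*3 = 45

45


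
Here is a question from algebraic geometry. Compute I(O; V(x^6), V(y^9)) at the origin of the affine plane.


The intersection multiplicity of V(x^a) and V(y^b) at the origin is:
I(O; V(x^6), V(y^9)) = dim_k(k[x,y]/(x^6, y^9))
A basis for k[x,y]/(x^6, y^9) is the set of monomials x^i * y^j
where 0 <= i < 6 and 0 <= j < 9.
The number of such monomials is 6 * 9 = 54

54


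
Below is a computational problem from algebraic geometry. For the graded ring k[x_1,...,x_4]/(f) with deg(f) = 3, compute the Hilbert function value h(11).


For R = k[x_1,...,x_n]/(f) with f homogeneous of degree e:
The Hilbert series is (1 - t^e)/(1 - t)^n.
So h(d) = C(d+n-1, n-1) - C(d-e+n-1, n-1) for d >= e.
With n=4, e=3, d=11:
C(11+4-1, 4-1) = C(14, 3) = 364
C(11-3+4-1, 4-1) = C(11, 3) = 165
h(11) = 364 - 165 = 199

199


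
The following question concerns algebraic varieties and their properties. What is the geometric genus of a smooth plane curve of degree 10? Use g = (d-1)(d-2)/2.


Using the genus formula for smooth plane curves:
g = (d-1)(d-2)/2
g = (10-1)(10-2)/2
g = 9*8/2
g = 72/2 = 36

36


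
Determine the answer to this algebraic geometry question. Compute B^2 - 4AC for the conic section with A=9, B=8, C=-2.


The discriminant of a conic Ax^2 + Bxy + Cy^2 + ... = 0 is B^2 - 4AC.
B^2 = 8^2 = 64
4AC = 4*9*(-2) = -72
Discriminant = 64 + 72 = 136

136


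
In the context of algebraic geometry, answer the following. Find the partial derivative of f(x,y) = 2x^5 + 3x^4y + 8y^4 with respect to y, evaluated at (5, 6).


df/dy = 3*x^4 + 4*8*y^3
At (5,6): 3*5^4 + 4*8*6^3
= 1875 + 6912
= 8787

8787


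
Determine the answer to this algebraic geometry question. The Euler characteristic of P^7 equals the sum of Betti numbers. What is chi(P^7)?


The complex projective space P^7 has one cell in each even real dimension 0, 2, ..., 14.
The cohomology groups are H^{2k}(P^7) = Z for k = 0,...,7, and 0 otherwise.
Euler characteristic = sum of Betti numbers = 1 per even-dimensional cohomology group.
chi(P^7) = 7 + 1 = 8

8


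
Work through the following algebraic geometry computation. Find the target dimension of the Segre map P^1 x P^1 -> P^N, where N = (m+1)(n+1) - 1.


The Segre embedding maps P^m x P^n into P^N via
all products of coordinates from each factor.
N = (m+1)(n+1) - 1
N = (1+1)(1+1) - 1
N = 2*2 - 1
N = 4 - 1 = 3

3


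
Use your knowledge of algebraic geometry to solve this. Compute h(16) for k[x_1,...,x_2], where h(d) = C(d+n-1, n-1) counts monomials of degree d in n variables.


The Hilbert function for the polynomial ring in 2 variables is:
h(d) = C(d+n-1, n-1)
h(16) = C(16+2-1, 2-1) = C(17, 1)
= 17! / (1! * 16!)
= 17

17


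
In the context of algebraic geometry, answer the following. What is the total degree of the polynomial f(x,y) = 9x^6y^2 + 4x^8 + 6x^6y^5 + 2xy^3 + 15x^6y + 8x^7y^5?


Examine each term for its total degree (sum of exponents).
  Term '9x^6y^2' has total degree 6+2 = 8.
  Term '4x^8' has total degree 8+0 = 8.
  Term '6x^6y^5' has total degree 6+5 = 11.
  Term '2xy^3' has total degree 1+3 = 4.
  Term '15x^6y' has total degree 6+1 = 7.
  Term '8x^7y^5' has total degree 7+5 = 12.
The maximum total degree among all terms is 12.

12


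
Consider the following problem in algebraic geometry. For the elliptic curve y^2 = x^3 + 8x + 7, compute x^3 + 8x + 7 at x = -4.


Compute x^3 + 8x + 7 at x = -4:
x^3 = (-4)^3 = -64
8*x = 8*(-4) = -32
Sum: -64 - 32 + 7 = -89

-89


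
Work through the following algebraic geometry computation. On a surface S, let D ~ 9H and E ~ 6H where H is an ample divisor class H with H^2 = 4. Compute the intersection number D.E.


Using bilinearity of the intersection pairing on a surface S:
(aH).(bH) = ab * (H.H)
We have H^2 = 4.
D.E = (9H).(6H) = 9*6*4
= 54*4
= 216

216


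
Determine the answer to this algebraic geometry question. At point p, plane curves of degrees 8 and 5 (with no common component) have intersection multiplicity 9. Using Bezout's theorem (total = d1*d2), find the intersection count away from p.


By Bezout's theorem, the total intersection number is d1 * d2.
Total = 8 * 5 = 40
Intersection multiplicity at p = 9
Remaining intersections = 40 - 9 = 31

31


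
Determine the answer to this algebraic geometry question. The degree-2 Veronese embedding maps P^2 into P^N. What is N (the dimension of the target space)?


The Veronese embedding v_d: P^n -> P^N maps each point to all
degree-d monomials in n+1 homogeneous coordinates.
N = C(n+d, d) - 1
N = C(2+2, 2) - 1
N = C(4, 2) - 1
C(4, 2) = 6
N = 6 - 1 = 5

5


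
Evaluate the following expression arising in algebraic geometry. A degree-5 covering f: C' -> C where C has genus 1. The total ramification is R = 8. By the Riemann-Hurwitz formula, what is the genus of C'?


Riemann-Hurwitz formula: 2g' - 2 = d(2g - 2) + R
Given: d = 5, g = 1, R = 8
2g' - 2 = 5*(2*1 - 2) + 8
2g' - 2 = 5*0 + 8
2g' - 2 = 0 + 8 = 8
2g' = 10
g' = 5

5


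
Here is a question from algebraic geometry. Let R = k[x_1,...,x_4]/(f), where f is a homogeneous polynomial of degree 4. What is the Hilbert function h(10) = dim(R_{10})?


For R = k[x_1,...,x_n]/(f) with f homogeneous of degree e:
The Hilbert series is (1 - t^e)/(1 - t)^n.
So h(d) = C(d+n-1, n-1) - C(d-e+n-1, n-1) for d >= e.
With n=4, e=4, d=10:
C(10+4-1, 4-1) = C(13, 3) = 286
C(10-4+4-1, 4-1) = C(9, 3) = 84
h(10) = 286 - 84 = 202

202


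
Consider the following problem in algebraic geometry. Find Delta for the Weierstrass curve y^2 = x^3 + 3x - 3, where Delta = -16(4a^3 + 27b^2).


Compute each component:
4a^3 = 4*3^3 = 4*27 = 108
27b^2 = 27*(-3)^2 = 27*9 = 243
4a^3 + 27b^2 = 108 + 243 = 351
Delta = -16*351 = -5616

-5616


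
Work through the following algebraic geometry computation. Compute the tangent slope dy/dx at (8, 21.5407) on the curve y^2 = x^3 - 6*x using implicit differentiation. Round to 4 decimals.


Using implicit differentiation of y^2 = x^3 - 6*x:
2y * dy/dx = 3x^2 - 6
dy/dx = (3x^2 - 6)/(2y)
Numerator: 3*8^2 - 6 = 186
Denominator: 2*21.5407 = 43.0814
dy/dx = 186/43.0814 = 4.3174

4.3174


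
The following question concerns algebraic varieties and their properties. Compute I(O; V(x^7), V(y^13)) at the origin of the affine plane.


The intersection multiplicity of V(x^a) and V(y^b) at the origin is:
I(O; V(x^7), V(y^13)) = dim_k(k[x,y]/(x^7, y^13))
A basis for k[x,y]/(x^7, y^13) is the set of monomials x^i * y^j
where 0 <= i < 7 and 0 <= j < 13.
The number of such monomials is 7 * 13 = 91

91


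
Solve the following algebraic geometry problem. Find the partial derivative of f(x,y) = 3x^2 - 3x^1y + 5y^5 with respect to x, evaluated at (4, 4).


df/dx = 2*3*x^1 + 1*(-3)*x^0*y
At (4,4): 2*3*4^1 + 1*(-3)*4^0*4
= 24 - 12
= 12

12


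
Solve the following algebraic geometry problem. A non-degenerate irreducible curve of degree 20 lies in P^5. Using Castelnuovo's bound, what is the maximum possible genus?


Castelnuovo's bound: write d - 1 = m(r-1) + epsilon with 0 <= epsilon < r-1.
d - 1 = 20 - 1 = 19
r - 1 = 5 - 1 = 4
19 = 4*4 + 3, so m = 4, epsilon = 3
pi(d, r) = m(m-1)(r-1)/2 + m*epsilon
= 4*3*4/2 + 4*3
= 48/2 + 12
= 24 + 12 = 36

36


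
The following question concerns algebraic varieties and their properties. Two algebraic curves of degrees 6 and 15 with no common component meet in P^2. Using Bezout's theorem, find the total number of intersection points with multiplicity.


Bezout's theorem states the intersection count equals the product of degrees.
Intersection count = 6 * 15 = 90

90


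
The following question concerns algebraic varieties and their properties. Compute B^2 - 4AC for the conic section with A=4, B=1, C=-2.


The discriminant of a conic Ax^2 + Bxy + Cy^2 + ... = 0 is B^2 - 4AC.
B^2 = 1^2 = 1
4AC = 4*4*(-2) = -32
Discriminant = 1 + 32 = 33

33


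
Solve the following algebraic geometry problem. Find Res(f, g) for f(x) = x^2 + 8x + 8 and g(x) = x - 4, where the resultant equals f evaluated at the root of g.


For Res(f, x - c), we evaluate f at x = c.
f(4) = 4^2 + 8*4 + 8
= 16 + 32 + 8
= 48 + 8 = 56
Res(f, g) = 56

56


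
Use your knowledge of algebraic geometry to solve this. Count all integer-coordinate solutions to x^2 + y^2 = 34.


Systematically check integer values of x where x^2 <= 34.
For each valid x, check if 34 - x^2 is a perfect square.
x=3: 34 - 9 = 25, sqrt = 5 (valid)
x=5: 34 - 25 = 9, sqrt = 3 (valid)
Total integer solutions found: 8

8


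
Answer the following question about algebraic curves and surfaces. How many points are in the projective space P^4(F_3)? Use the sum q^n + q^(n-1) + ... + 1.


P^4(F_3) has (q^(n+1) - 1)/(q - 1) points.
= 3^4 + 3^3 + 3^2 + 3^1 + 3^0
= 81 + 27 + 9 + 3 + 1
= 121

121


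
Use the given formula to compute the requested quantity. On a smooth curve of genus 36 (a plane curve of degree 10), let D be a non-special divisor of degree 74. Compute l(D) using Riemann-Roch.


First, compute the genus of a smooth plane curve of degree 10:
g = (d-1)(d-2)/2 = (10-1)(10-2)/2 = 36
For a non-special divisor D (i.e., h^1(D) = 0), Riemann-Roch gives:
l(D) = deg(D) - g + 1
Since deg(D) = 74 >= 2g - 1 = 71, D is non-special.
l(D) = 74 - 36 + 1 = 39

39


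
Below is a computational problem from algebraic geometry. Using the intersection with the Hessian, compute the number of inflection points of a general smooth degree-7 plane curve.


For a general smooth plane curve C of degree d, the inflection points are
the intersection of C with its Hessian curve, which has degree 3(d-2).
By Bezout, the total intersection number is d * 3(d-2) = 7 * 15 = 105.
For a general curve every flex is ordinary, so each contributes
multiplicity 1 to C·Hess(C), and the number of distinct inflection
points is 3d(d-2).
Inflection points = 3*7*(7-2) = 3*7*5 = 105

105


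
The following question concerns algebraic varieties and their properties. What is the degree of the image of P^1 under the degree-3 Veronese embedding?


The Veronese variety v_3(P^1) has degree d^r.
d^r = 3^1 = 3

3


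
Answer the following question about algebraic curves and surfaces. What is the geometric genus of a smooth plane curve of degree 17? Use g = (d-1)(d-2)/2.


Using the genus formula for smooth plane curves:
g = (d-1)(d-2)/2
g = (17-1)(17-2)/2
g = 16*15/2
g = 240/2 = 120

120


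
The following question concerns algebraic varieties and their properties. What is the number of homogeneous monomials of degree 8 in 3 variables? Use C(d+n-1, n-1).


The number of degree-8 monomials in 3 variables is C(d+n-1, n-1).
= C(8+3-1, 3-1) = C(10, 2)
= 45

45


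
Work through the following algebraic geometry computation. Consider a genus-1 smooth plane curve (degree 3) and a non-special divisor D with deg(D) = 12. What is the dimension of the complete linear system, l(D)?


First, compute the genus of a smooth plane curve of degree 3:
g = (d-1)(d-2)/2 = (3-1)(3-2)/2 = 1
For a non-special divisor D (i.e., h^1(D) = 0), Riemann-Roch gives:
l(D) = deg(D) - g + 1
Since deg(D) = 12 >= 2g - 1 = 1, D is non-special.
l(D) = 12 - 1 + 1 = 12

12


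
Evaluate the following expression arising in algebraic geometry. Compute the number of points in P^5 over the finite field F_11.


P^5(F_11) has (q^(n+1) - 1)/(q - 1) points.
= 11^5 + 11^4 + 11^3 + 11^2 + 11^1 + 11^0
= 161051 + 14641 + 1331 + 121 + 11 + 1
= 177156

177156


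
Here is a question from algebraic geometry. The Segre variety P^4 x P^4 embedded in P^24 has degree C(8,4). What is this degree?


The degree of the Segre variety P^4 x P^4 is C(m+n, m).
= C(8, 4)
= 70

70


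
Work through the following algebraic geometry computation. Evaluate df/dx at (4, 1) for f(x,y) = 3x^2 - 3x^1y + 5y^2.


df/dx = 2*3*x^1 + 1*(-3)*x^0*y
At (4,1): 2*3*4^1 + 1*(-3)*4^0*1
= 24 - 3
= 21

21


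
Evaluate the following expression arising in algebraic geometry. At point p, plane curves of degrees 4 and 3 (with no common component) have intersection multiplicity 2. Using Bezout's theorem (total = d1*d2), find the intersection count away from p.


By Bezout's theorem, the total intersection number is d1 * d2.
Total = 4 * 3 = 12
Intersection multiplicity at p = 2
Remaining intersections = 12 - 2 = 10

10


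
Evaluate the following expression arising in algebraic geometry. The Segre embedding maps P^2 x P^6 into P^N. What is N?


The Segre embedding maps P^m x P^n into P^N via
all products of coordinates from each factor.
N = (m+1)(n+1) - 1
N = (2+1)(6+1) - 1
N = 3*7 - 1
N = 21 - 1 = 20

20


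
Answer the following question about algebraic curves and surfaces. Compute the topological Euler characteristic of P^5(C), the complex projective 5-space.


The complex projective space P^5 has one cell in each even real dimension 0, 2, ..., 10.
The cohomology groups are H^{2k}(P^5) = Z for k = 0,...,5, and 0 otherwise.
Euler characteristic = sum of Betti numbers = 1 per even-dimensional cohomology group.
chi(P^5) = 5 + 1 = 6

6


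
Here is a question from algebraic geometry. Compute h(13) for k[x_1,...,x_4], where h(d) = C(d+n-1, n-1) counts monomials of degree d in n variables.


The Hilbert function for the polynomial ring in 4 variables is:
h(d) = C(d+n-1, n-1)
h(13) = C(13+4-1, 4-1) = C(16, 3)
= 16! / (3! * 13!)
= 560

560


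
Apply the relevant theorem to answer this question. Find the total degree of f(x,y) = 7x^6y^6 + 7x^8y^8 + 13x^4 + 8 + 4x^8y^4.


Examine each term for its total degree (sum of exponents).
  Term '7x^6y^6' has total degree 6+6 = 12.
  Term '7x^8y^8' has total degree 8+8 = 16.
  Term '13x^4' has total degree 4+0 = 4.
  Term '8' has total degree 0+0 = 0.
  Term '4x^8y^4' has total degree 8+4 = 12.
The maximum total degree among all terms is 16.

16


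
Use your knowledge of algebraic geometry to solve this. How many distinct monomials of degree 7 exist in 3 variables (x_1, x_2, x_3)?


The number of degree-7 monomials in 3 variables is C(d+n-1, n-1).
= C(7+3-1, 3-1) = C(9, 2)
= 36

36


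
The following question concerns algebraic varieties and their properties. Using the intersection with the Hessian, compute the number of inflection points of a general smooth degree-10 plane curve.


For a general smooth plane curve C of degree d, the inflection points are
the intersection of C with its Hessian curve, which has degree 3(d-2).
By Bezout, the total intersection number is d * 3(d-2) = 10 * 24 = 240.
For a general curve every flex is ordinary, so each contributes
multiplicity 1 to C·Hess(C), and the number of distinct inflection
points is 3d(d-2).
Inflection points = 3*10*(10-2) = 3*10*8 = 240

240


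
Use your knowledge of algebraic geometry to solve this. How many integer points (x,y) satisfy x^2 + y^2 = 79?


Systematically check integer values of x where x^2 <= 79.
For each valid x, check if 79 - x^2 is a perfect square.
Total integer solutions found: 0

0


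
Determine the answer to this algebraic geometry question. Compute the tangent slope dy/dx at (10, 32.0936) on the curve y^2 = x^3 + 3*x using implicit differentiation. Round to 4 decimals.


Using implicit differentiation of y^2 = x^3 + 3*x:
2y * dy/dx = 3x^2 + 3
dy/dx = (3x^2 + 3)/(2y)
Numerator: 3*10^2 + 3 = 303
Denominator: 2*32.0936 = 64.1872
dy/dx = 303/64.1872 = 4.7206

4.7206


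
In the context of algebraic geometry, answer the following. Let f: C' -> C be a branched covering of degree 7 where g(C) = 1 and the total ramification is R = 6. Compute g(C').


Riemann-Hurwitz formula: 2g' - 2 = d(2g - 2) + R
Given: d = 7, g = 1, R = 6
2g' - 2 = 7*(2*1 - 2) + 6
2g' - 2 = 7*0 + 6
2g' - 2 = 0 + 6 = 6
2g' = 8
g' = 4

4
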